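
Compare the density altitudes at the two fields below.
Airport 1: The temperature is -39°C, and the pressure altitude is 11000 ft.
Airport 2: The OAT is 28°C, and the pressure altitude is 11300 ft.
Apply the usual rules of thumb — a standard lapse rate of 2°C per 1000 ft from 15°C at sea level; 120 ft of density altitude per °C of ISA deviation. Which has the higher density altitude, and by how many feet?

Airport 1: ISA temp = -7°C, deviation -32°C, DA = 11000 + 120 × (-32) = 7160 ft.
Airport 2: ISA temp = -7.6°C, deviation +35.6°C, DA = 11300 + 120 × 35.6 = 15572 ft.
Airport 2 is higher by 15572 − 7160 = 8412 ft.

Airport 2 by 8412 ft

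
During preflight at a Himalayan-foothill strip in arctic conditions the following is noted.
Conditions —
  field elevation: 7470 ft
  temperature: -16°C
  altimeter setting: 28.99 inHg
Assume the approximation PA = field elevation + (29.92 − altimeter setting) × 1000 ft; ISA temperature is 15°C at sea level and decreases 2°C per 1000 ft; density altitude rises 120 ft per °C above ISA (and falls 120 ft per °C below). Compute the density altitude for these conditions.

Pressure altitude = 7470 + (29.92 − 28.99) × 1000 = 7470 + (+930) = 8400 ft.
ISA temperature at 8400 ft = 15 − 2 × (8400/1000) = -1.8°C.
ISA deviation = -16 − (-1.8) = -14.2°C.
Density altitude = 8400 + 120 × (-14.2) = 6696 ft.

6696 ft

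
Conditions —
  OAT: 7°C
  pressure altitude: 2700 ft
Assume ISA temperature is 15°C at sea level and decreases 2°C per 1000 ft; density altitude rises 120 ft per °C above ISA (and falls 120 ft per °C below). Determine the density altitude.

2388 ft

ISA temperature at 2700 ft = 15 − 2 × (2700/1000) = 9.6°C.
ISA deviation = 7 − 9.6 = -2.6°C.
Density altitude = 2700 + 120 × (-2.6) = 2700 + (-312) = 2388 ft.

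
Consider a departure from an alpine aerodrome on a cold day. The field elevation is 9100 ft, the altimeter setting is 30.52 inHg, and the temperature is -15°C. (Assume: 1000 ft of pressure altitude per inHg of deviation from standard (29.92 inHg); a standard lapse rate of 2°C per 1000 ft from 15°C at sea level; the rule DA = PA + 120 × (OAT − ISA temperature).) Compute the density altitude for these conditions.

Pressure altitude = 9100 + (29.92 − 30.52) × 1000 = 9100 + (-600) = 8500 ft.
ISA temperature at 8500 ft = 15 − 2 × (8500/1000) = -2°C.
ISA deviation = -15 − (-2) = -13°C.
Density altitude = 8500 + 120 × (-13) = 6940 ft.

6940 ft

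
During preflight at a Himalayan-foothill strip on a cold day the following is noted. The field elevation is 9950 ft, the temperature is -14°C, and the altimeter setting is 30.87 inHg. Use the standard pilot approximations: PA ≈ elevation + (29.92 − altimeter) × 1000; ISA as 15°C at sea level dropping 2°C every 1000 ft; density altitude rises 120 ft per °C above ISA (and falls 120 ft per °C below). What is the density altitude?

Pressure altitude = 9950 + (29.92 − 30.87) × 1000 = 9950 + (-950) = 9000 ft.
ISA temperature at 9000 ft = 15 − 2 × (9000/1000) = -3°C.
ISA deviation = -14 − (-3) = -11°C.
Density altitude = 9000 + 120 × (-11) = 7680 ft.

7680 ft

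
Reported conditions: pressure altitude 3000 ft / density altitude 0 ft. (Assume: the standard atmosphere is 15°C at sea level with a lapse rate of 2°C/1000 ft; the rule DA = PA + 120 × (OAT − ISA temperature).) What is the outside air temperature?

Density altitude − pressure altitude = 0 − 3000 = -3000 ft.
At 120 ft/°C that is an ISA deviation of -3000/120 = -25°C.
ISA temperature at 3000 ft = 15 − 2 × (3000/1000) = 9°C.
OAT = ISA + deviation = 9 + (-25) = -16°C.

-16°C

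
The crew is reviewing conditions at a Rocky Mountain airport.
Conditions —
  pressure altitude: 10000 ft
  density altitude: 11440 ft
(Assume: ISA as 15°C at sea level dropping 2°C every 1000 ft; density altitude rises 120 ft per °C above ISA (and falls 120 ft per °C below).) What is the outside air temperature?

Density altitude − pressure altitude = 11440 − 10000 = +1440 ft.
At 120 ft/°C that is an ISA deviation of 1440/120 = +12°C.
ISA temperature at 10000 ft = 15 − 2 × (10000/1000) = -5°C.
OAT = ISA + deviation = -5 + (+12) = 7°C.

7°C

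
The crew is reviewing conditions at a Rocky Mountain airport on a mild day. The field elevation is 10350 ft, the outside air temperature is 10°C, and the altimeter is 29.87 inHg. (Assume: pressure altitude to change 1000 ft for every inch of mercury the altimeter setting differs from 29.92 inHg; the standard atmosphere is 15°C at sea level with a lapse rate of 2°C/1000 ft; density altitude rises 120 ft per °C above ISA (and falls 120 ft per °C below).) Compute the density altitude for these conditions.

12296 ft

Pressure altitude = 10350 + (29.92 − 29.87) × 1000 = 10350 + (+50) = 10400 ft.
ISA temperature at 10400 ft = 15 − 2 × (10400/1000) = -5.8°C.
ISA deviation = 10 − (-5.8) = +15.8°C.
Density altitude = 10400 + 120 × (15.8) = 12296 ft.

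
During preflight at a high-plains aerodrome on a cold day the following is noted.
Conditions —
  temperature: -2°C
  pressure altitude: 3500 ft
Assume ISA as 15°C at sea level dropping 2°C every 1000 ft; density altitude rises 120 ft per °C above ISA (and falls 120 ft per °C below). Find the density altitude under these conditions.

2300 ft

ISA temperature at 3500 ft = 15 − 2 × (3500/1000) = 8°C.
ISA deviation = -2 − 8 = -10°C.
Density altitude = 3500 + 120 × (-10) = 3500 + (-1200) = 2300 ft.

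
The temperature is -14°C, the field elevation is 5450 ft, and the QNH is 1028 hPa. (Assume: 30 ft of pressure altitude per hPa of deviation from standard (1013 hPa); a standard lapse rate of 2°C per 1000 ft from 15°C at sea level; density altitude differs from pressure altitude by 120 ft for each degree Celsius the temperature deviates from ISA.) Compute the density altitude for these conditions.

2720 ft

Pressure altitude = 5450 + (1013 − 1028) × 30 = 5450 + (-450) = 5000 ft.
ISA temperature at 5000 ft = 15 − 2 × (5000/1000) = 5°C.
ISA deviation = -14 − 5 = -19°C.
Density altitude = 5000 + 120 × (-19) = 2720 ft.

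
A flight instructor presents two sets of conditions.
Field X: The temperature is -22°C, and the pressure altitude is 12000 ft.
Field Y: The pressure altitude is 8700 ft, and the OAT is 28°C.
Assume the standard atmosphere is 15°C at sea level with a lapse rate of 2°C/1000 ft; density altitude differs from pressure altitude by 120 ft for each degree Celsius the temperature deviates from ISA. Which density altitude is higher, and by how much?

Field X: ISA temp = -9°C, deviation -13°C, DA = 12000 + 120 × (-13) = 10440 ft.
Field Y: ISA temp = -2.4°C, deviation +30.4°C, DA = 8700 + 120 × 30.4 = 12348 ft.
Field Y is higher by 12348 − 10440 = 1908 ft.

Field Y by 1908 ft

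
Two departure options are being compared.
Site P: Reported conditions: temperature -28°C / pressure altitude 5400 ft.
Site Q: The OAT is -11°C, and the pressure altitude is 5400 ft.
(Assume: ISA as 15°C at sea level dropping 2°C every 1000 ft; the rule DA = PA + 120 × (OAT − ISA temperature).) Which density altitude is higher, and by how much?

Site Q by 2040 ft

Site P: ISA temp = 4.2°C, deviation -32.2°C, DA = 5400 + 120 × (-32.2) = 1536 ft.
Site Q: ISA temp = 4.2°C, deviation -15.2°C, DA = 5400 + 120 × (-15.2) = 3576 ft.
Site Q is higher by 3576 − 1536 = 2040 ft.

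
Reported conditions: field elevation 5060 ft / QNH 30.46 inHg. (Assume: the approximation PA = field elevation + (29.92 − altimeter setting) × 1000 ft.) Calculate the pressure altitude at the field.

4520 ft

Pressure correction = (29.92 − 30.46) × 1000 = -540 ft.
Pressure altitude = 5060 + (-540) = 4520 ft.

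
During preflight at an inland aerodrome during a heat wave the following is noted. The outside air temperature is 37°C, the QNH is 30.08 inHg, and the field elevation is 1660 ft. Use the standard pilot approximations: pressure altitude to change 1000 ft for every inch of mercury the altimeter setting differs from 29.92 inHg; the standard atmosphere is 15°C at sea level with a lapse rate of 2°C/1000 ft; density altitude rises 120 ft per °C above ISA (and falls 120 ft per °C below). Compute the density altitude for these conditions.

4500 ft

Pressure altitude = 1660 + (29.92 − 30.08) × 1000 = 1660 + (-160) = 1500 ft.
ISA temperature at 1500 ft = 15 − 2 × (1500/1000) = 12°C.
ISA deviation = 37 − 12 = +25°C.
Density altitude = 1500 + 120 × (25) = 4500 ft.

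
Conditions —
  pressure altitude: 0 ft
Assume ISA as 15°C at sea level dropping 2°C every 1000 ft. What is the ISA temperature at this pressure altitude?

ISA temperature = 15 − 2 × (0/1000) = 15 − 0 = 15°C.

15°C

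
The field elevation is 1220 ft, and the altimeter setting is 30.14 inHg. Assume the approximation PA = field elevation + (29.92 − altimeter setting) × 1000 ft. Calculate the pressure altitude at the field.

1000 ft

Pressure correction = (29.92 − 30.14) × 1000 = -220 ft.
Pressure altitude = 1220 + (-220) = 1000 ft.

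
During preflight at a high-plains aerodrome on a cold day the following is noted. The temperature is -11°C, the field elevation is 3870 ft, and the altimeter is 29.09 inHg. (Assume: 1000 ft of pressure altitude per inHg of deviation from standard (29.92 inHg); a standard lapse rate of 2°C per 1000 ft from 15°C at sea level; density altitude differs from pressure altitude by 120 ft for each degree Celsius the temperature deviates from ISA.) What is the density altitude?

Pressure altitude = 3870 + (29.92 − 29.09) × 1000 = 3870 + (+830) = 4700 ft.
ISA temperature at 4700 ft = 15 − 2 × (4700/1000) = 5.6°C.
ISA deviation = -11 − 5.6 = -16.6°C.
Density altitude = 4700 + 120 × (-16.6) = 2708 ft.

2708 ft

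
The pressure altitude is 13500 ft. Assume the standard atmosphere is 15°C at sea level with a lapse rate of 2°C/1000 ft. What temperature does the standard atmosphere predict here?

ISA temperature = 15 − 2 × (13500/1000) = 15 − 27 = -12°C.

-12°C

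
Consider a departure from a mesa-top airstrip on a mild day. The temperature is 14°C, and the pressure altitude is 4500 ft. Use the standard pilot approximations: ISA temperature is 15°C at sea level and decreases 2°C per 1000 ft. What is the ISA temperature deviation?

ISA temperature at 4500 ft = 15 − 2 × (4500/1000) = 6°C.
Deviation = OAT − ISA = 14 − 6 = +8°C.

ISA+8°C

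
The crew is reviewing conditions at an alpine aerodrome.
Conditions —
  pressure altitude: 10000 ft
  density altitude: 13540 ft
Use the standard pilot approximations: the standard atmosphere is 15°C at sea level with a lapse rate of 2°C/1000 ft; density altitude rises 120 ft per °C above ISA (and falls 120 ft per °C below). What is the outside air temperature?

24.5°C

Density altitude − pressure altitude = 13540 − 10000 = +3540 ft.
At 120 ft/°C that is an ISA deviation of 3540/120 = +29.5°C.
ISA temperature at 10000 ft = 15 − 2 × (10000/1000) = -5°C.
OAT = ISA + deviation = -5 + (+29.5) = 24.5°C.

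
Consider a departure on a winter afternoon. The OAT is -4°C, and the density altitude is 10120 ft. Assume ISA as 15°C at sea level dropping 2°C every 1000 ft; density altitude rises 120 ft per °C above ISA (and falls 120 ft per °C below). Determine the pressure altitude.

DA = PA + 120 × (OAT − (15 − 2·PA/1000)) = PA + 120·OAT − 1800 + 0.24·PA = 1.24·PA + 120·OAT − 1800.
So 1.24·PA = 10120 − 120 × (-4) + 1800 = 12400.
PA = 12400 / 1.24 = 10000 ft.

10000 ft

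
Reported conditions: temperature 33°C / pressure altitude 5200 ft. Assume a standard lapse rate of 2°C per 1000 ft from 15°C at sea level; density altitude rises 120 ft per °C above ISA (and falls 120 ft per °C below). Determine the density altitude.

ISA temperature at 5200 ft = 15 − 2 × (5200/1000) = 4.6°C.
ISA deviation = 33 − 4.6 = +28.4°C.
Density altitude = 5200 + 120 × (28.4) = 5200 + (+3408) = 8608 ft.

8608 ft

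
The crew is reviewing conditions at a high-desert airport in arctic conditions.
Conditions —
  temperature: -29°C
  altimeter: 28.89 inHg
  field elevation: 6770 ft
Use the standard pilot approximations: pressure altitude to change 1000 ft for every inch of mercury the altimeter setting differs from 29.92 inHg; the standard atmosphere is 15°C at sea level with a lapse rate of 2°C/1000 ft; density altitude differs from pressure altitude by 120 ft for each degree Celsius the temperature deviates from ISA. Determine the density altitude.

4392 ft

Pressure altitude = 6770 + (29.92 − 28.89) × 1000 = 6770 + (+1030) = 7800 ft.
ISA temperature at 7800 ft = 15 − 2 × (7800/1000) = -0.6°C.
ISA deviation = -29 − (-0.6) = -28.4°C.
Density altitude = 7800 + 120 × (-28.4) = 4392 ft.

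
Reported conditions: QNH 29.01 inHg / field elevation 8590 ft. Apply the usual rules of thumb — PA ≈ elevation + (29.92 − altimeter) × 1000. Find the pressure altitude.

Pressure correction = (29.92 − 29.01) × 1000 = +910 ft.
Pressure altitude = 8590 + (+910) = 9500 ft.

9500 ft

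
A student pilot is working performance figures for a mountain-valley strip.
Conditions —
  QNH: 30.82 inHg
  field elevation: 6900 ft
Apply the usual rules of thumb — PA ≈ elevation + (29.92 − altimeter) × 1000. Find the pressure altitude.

Pressure correction = (29.92 − 30.82) × 1000 = -900 ft.
Pressure altitude = 6900 + (-900) = 6000 ft.

6000 ft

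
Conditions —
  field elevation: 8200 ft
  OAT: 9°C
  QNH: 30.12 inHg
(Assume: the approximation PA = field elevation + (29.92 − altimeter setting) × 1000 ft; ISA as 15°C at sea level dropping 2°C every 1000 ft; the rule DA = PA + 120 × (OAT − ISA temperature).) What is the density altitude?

Pressure altitude = 8200 + (29.92 − 30.12) × 1000 = 8200 + (-200) = 8000 ft.
ISA temperature at 8000 ft = 15 − 2 × (8000/1000) = -1°C.
ISA deviation = 9 − (-1) = +10°C.
Density altitude = 8000 + 120 × (10) = 9200 ft.

9200 ft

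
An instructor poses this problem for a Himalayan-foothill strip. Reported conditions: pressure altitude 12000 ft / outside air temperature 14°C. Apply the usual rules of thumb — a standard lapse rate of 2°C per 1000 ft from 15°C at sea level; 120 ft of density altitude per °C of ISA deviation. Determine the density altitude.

ISA temperature at 12000 ft = 15 − 2 × (12000/1000) = -9°C.
ISA deviation = 14 − (-9) = +23°C.
Density altitude = 12000 + 120 × (23) = 12000 + (+2760) = 14760 ft.

14760 ft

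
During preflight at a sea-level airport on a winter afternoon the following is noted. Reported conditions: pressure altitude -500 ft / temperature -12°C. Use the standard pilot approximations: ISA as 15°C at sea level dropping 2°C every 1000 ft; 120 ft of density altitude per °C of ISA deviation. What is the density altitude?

ISA temperature at -500 ft = 15 − 2 × (-500/1000) = 16°C.
ISA deviation = -12 − 16 = -28°C.
Density altitude = -500 + 120 × (-28) = -500 + (-3360) = -3860 ft.

-3860 ft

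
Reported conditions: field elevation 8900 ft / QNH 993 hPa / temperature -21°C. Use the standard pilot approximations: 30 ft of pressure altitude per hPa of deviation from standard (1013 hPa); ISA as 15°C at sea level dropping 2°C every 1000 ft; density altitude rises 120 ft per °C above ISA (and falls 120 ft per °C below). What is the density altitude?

Pressure altitude = 8900 + (1013 − 993) × 30 = 8900 + (+600) = 9500 ft.
ISA temperature at 9500 ft = 15 − 2 × (9500/1000) = -4°C.
ISA deviation = -21 − (-4) = -17°C.
Density altitude = 9500 + 120 × (-17) = 7460 ft.

7460 ft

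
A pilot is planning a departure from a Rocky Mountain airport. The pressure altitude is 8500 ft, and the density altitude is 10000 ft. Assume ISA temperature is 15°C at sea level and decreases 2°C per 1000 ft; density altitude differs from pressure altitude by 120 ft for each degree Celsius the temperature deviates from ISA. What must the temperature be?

Density altitude − pressure altitude = 10000 − 8500 = +1500 ft.
At 120 ft/°C that is an ISA deviation of 1500/120 = +12.5°C.
ISA temperature at 8500 ft = 15 − 2 × (8500/1000) = -2°C.
OAT = ISA + deviation = -2 + (+12.5) = 10.5°C.

10.5°C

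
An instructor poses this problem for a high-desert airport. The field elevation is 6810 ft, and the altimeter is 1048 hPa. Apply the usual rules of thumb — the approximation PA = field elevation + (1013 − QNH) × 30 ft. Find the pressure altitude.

Pressure correction = (1013 − 1048) × 30 = -1050 ft.
Pressure altitude = 6810 + (-1050) = 5760 ft.

5760 ft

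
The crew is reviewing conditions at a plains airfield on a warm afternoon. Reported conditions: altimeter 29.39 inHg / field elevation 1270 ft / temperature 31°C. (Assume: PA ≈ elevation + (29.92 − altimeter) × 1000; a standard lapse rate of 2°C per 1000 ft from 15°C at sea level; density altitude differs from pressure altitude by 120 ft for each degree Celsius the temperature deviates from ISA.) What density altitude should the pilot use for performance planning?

Pressure altitude = 1270 + (29.92 − 29.39) × 1000 = 1270 + (+530) = 1800 ft.
ISA temperature at 1800 ft = 15 − 2 × (1800/1000) = 11.4°C.
ISA deviation = 31 − 11.4 = +19.6°C.
Density altitude = 1800 + 120 × (19.6) = 4152 ft.

4152 ft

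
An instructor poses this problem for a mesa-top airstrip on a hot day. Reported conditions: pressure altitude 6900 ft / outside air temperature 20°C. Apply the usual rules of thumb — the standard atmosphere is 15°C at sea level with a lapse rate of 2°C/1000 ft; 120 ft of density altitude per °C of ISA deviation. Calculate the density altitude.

ISA temperature at 6900 ft = 15 − 2 × (6900/1000) = 1.2°C.
ISA deviation = 20 − 1.2 = +18.8°C.
Density altitude = 6900 + 120 × (18.8) = 6900 + (+2256) = 9156 ft.

9156 ft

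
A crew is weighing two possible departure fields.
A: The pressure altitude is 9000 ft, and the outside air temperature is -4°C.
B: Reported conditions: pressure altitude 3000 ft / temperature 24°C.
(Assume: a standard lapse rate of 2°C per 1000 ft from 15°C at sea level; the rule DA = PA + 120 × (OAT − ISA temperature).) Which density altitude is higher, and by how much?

A by 4080 ft

A: ISA temp = -3°C, deviation -1°C, DA = 9000 + 120 × (-1) = 8880 ft.
B: ISA temp = 9°C, deviation +15°C, DA = 3000 + 120 × 15 = 4800 ft.
A is higher by 8880 − 4800 = 4080 ft.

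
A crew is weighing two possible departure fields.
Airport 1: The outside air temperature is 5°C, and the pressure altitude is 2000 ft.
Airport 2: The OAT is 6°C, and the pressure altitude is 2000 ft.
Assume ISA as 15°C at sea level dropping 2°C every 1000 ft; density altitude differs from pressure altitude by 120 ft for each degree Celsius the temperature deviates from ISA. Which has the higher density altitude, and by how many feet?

Airport 2 by 120 ft

Airport 1: ISA temp = 11°C, deviation -6°C, DA = 2000 + 120 × (-6) = 1280 ft.
Airport 2: ISA temp = 11°C, deviation -5°C, DA = 2000 + 120 × (-5) = 1400 ft.
Airport 2 is higher by 1400 − 1280 = 120 ft.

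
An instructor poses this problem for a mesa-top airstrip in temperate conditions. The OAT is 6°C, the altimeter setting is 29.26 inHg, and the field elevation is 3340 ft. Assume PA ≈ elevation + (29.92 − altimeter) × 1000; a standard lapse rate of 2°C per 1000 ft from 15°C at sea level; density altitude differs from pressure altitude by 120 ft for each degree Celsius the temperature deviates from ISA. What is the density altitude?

3880 ft

Pressure altitude = 3340 + (29.92 − 29.26) × 1000 = 3340 + (+660) = 4000 ft.
ISA temperature at 4000 ft = 15 − 2 × (4000/1000) = 7°C.
ISA deviation = 6 − 7 = -1°C.
Density altitude = 4000 + 120 × (-1) = 3880 ft.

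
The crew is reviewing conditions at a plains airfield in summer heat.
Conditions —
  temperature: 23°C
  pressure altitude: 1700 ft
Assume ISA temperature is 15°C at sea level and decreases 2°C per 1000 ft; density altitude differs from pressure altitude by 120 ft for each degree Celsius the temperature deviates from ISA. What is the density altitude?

ISA temperature at 1700 ft = 15 − 2 × (1700/1000) = 11.6°C.
ISA deviation = 23 − 11.6 = +11.4°C.
Density altitude = 1700 + 120 × (11.4) = 1700 + (+1368) = 3068 ft.

3068 ft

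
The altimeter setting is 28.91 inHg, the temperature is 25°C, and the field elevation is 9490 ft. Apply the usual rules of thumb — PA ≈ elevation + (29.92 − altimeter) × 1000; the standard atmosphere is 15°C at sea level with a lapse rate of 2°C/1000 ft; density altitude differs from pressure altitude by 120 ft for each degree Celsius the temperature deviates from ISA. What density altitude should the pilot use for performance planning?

Pressure altitude = 9490 + (29.92 − 28.91) × 1000 = 9490 + (+1010) = 10500 ft.
ISA temperature at 10500 ft = 15 − 2 × (10500/1000) = -6°C.
ISA deviation = 25 − (-6) = +31°C.
Density altitude = 10500 + 120 × (31) = 14220 ft.

14220 ft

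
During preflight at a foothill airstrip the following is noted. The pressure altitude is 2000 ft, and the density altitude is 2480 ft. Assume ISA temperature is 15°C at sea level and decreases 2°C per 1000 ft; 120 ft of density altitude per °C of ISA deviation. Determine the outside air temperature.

15°C

Density altitude − pressure altitude = 2480 − 2000 = +480 ft.
At 120 ft/°C that is an ISA deviation of 480/120 = +4°C.
ISA temperature at 2000 ft = 15 − 2 × (2000/1000) = 11°C.
OAT = ISA + deviation = 11 + (+4) = 15°C.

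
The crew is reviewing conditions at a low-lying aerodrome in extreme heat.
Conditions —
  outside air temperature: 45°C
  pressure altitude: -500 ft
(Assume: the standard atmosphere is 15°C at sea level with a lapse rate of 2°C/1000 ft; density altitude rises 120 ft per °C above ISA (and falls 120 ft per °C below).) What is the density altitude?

2980 ft

ISA temperature at -500 ft = 15 − 2 × (-500/1000) = 16°C.
ISA deviation = 45 − 16 = +29°C.
Density altitude = -500 + 120 × (29) = -500 + (+3480) = 2980 ft.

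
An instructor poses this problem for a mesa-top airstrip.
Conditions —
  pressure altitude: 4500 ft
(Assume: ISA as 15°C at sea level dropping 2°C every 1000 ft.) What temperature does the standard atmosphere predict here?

6°C

ISA temperature = 15 − 2 × (4500/1000) = 15 − 9 = 6°C.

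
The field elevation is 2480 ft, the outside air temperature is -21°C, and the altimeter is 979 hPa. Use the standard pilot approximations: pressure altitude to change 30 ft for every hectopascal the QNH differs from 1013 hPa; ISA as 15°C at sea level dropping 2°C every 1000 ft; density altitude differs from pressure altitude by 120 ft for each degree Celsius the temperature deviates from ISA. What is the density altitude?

Pressure altitude = 2480 + (1013 − 979) × 30 = 2480 + (+1020) = 3500 ft.
ISA temperature at 3500 ft = 15 − 2 × (3500/1000) = 8°C.
ISA deviation = -21 − 8 = -29°C.
Density altitude = 3500 + 120 × (-29) = 20 ft.

20 ft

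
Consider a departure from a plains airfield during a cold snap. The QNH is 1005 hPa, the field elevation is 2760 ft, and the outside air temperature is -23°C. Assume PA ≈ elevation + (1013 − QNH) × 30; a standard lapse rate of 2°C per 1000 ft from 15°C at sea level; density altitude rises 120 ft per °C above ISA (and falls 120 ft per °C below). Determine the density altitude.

Pressure altitude = 2760 + (1013 − 1005) × 30 = 2760 + (+240) = 3000 ft.
ISA temperature at 3000 ft = 15 − 2 × (3000/1000) = 9°C.
ISA deviation = -23 − 9 = -32°C.
Density altitude = 3000 + 120 × (-32) = -840 ft.

-840 ft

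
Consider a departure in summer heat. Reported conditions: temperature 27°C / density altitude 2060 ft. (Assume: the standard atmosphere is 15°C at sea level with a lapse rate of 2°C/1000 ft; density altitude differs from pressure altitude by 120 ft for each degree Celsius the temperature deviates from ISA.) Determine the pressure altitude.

500 ft

DA = PA + 120 × (OAT − (15 − 2·PA/1000)) = PA + 120·OAT − 1800 + 0.24·PA = 1.24·PA + 120·OAT − 1800.
So 1.24·PA = 2060 − 120 × 27 + 1800 = 620.
PA = 620 / 1.24 = 500 ft.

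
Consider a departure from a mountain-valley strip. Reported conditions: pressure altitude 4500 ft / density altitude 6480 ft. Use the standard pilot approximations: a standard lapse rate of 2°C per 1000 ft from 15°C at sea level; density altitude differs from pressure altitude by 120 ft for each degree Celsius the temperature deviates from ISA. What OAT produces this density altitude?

Density altitude − pressure altitude = 6480 − 4500 = +1980 ft.
At 120 ft/°C that is an ISA deviation of 1980/120 = +16.5°C.
ISA temperature at 4500 ft = 15 − 2 × (4500/1000) = 6°C.
OAT = ISA + deviation = 6 + (+16.5) = 22.5°C.

22.5°C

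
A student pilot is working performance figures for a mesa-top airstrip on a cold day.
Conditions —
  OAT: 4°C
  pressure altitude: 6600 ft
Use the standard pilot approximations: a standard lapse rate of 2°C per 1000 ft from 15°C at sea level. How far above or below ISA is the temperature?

ISA temperature at 6600 ft = 15 − 2 × (6600/1000) = 1.8°C.
Deviation = OAT − ISA = 4 − 1.8 = +2.2°C.

ISA+2.2°C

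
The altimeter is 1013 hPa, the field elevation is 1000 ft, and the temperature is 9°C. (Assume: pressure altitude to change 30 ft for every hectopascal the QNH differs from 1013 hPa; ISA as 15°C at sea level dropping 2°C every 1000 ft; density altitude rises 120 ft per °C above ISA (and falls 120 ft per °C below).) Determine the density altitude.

520 ft

Pressure altitude = 1000 + (1013 − 1013) × 30 = 1000 + (0) = 1000 ft.
ISA temperature at 1000 ft = 15 − 2 × (1000/1000) = 13°C.
ISA deviation = 9 − 13 = -4°C.
Density altitude = 1000 + 120 × (-4) = 520 ft.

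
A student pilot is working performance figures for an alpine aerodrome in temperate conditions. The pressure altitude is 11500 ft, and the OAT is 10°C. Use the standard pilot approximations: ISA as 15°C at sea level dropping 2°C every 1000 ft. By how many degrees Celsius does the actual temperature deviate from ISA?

ISA+18°C

ISA temperature at 11500 ft = 15 − 2 × (11500/1000) = -8°C.
Deviation = OAT − ISA = 10 − (-8) = +18°C.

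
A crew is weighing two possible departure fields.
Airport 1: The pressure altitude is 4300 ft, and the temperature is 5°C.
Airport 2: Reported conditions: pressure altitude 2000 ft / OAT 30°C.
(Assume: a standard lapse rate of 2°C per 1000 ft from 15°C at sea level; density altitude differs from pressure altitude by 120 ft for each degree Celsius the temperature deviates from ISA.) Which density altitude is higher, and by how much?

Airport 1: ISA temp = 6.4°C, deviation -1.4°C, DA = 4300 + 120 × (-1.4) = 4132 ft.
Airport 2: ISA temp = 11°C, deviation +19°C, DA = 2000 + 120 × 19 = 4280 ft.
Airport 2 is higher by 4280 − 4132 = 148 ft.

Airport 2 by 148 ft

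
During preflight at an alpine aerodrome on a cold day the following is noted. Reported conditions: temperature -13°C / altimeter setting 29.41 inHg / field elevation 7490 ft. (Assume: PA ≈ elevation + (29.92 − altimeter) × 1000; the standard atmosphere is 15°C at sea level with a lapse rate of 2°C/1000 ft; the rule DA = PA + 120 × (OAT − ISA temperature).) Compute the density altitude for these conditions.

6560 ft

Pressure altitude = 7490 + (29.92 − 29.41) × 1000 = 7490 + (+510) = 8000 ft.
ISA temperature at 8000 ft = 15 − 2 × (8000/1000) = -1°C.
ISA deviation = -13 − (-1) = -12°C.
Density altitude = 8000 + 120 × (-12) = 6560 ft.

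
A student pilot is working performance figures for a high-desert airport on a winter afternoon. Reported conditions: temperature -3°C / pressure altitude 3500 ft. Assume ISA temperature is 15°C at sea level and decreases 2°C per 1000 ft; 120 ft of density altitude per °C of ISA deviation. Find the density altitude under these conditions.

ISA temperature at 3500 ft = 15 − 2 × (3500/1000) = 8°C.
ISA deviation = -3 − 8 = -11°C.
Density altitude = 3500 + 120 × (-11) = 3500 + (-1320) = 2180 ft.

2180 ft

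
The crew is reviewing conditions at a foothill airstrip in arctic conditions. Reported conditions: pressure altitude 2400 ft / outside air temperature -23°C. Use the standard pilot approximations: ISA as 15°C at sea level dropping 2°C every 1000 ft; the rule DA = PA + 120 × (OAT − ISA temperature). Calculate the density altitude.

ISA temperature at 2400 ft = 15 − 2 × (2400/1000) = 10.2°C.
ISA deviation = -23 − 10.2 = -33.2°C.
Density altitude = 2400 + 120 × (-33.2) = 2400 + (-3984) = -1584 ft.

-1584 ft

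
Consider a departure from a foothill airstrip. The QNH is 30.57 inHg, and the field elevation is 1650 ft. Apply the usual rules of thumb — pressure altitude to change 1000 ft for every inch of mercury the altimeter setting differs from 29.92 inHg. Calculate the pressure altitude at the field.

Pressure correction = (29.92 − 30.57) × 1000 = -650 ft.
Pressure altitude = 1650 + (-650) = 1000 ft.

1000 ft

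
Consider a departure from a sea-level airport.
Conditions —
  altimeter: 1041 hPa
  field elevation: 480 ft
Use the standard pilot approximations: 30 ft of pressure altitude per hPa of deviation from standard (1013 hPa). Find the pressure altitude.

-360 ft

Pressure correction = (1013 − 1041) × 30 = -840 ft.
Pressure altitude = 480 + (-840) = -360 ft.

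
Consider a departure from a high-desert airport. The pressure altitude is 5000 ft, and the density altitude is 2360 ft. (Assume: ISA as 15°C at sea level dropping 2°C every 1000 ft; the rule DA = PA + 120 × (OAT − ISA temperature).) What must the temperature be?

-17°C

Density altitude − pressure altitude = 2360 − 5000 = -2640 ft.
At 120 ft/°C that is an ISA deviation of -2640/120 = -22°C.
ISA temperature at 5000 ft = 15 − 2 × (5000/1000) = 5°C.
OAT = ISA + deviation = 5 + (-22) = -17°C.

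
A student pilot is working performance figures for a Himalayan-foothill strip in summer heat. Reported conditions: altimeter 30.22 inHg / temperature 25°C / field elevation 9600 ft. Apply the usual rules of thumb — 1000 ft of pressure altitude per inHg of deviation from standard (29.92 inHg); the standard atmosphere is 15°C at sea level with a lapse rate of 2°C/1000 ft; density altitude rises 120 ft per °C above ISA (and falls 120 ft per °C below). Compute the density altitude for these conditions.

Pressure altitude = 9600 + (29.92 − 30.22) × 1000 = 9600 + (-300) = 9300 ft.
ISA temperature at 9300 ft = 15 − 2 × (9300/1000) = -3.6°C.
ISA deviation = 25 − (-3.6) = +28.6°C.
Density altitude = 9300 + 120 × (28.6) = 12732 ft.

12732 ft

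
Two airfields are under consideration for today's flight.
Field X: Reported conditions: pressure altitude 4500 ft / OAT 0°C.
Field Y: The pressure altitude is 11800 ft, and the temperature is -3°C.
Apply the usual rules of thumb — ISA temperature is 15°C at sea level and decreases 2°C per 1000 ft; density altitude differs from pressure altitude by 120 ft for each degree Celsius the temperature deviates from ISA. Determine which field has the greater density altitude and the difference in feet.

Field Y by 8692 ft

Field X: ISA temp = 6°C, deviation -6°C, DA = 4500 + 120 × (-6) = 3780 ft.
Field Y: ISA temp = -8.6°C, deviation +5.6°C, DA = 11800 + 120 × 5.6 = 12472 ft.
Field Y is higher by 12472 − 3780 = 8692 ft.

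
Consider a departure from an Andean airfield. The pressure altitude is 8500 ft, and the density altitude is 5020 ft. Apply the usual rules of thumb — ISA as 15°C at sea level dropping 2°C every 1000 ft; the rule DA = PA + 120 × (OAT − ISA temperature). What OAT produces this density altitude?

Density altitude − pressure altitude = 5020 − 8500 = -3480 ft.
At 120 ft/°C that is an ISA deviation of -3480/120 = -29°C.
ISA temperature at 8500 ft = 15 − 2 × (8500/1000) = -2°C.
OAT = ISA + deviation = -2 + (-29) = -31°C.

-31°C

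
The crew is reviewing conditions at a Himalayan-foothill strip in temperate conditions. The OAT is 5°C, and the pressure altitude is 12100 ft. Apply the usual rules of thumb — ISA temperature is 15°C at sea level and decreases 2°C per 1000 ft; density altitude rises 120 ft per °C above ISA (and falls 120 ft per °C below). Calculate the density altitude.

13804 ft

ISA temperature at 12100 ft = 15 − 2 × (12100/1000) = -9.2°C.
ISA deviation = 5 − (-9.2) = +14.2°C.
Density altitude = 12100 + 120 × (14.2) = 12100 + (+1704) = 13804 ft.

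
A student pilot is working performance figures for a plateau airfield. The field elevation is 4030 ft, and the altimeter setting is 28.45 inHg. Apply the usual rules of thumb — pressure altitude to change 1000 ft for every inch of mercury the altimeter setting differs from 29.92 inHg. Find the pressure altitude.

5500 ft

Pressure correction = (29.92 − 28.45) × 1000 = +1470 ft.
Pressure altitude = 4030 + (+1470) = 5500 ft.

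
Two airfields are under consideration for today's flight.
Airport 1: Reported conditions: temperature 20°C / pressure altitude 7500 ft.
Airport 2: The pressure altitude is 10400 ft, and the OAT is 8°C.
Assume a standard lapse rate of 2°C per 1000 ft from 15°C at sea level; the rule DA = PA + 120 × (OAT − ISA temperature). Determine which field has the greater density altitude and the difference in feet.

Airport 2 by 2156 ft

Airport 1: ISA temp = 0°C, deviation +20°C, DA = 7500 + 120 × 20 = 9900 ft.
Airport 2: ISA temp = -5.8°C, deviation +13.8°C, DA = 10400 + 120 × 13.8 = 12056 ft.
Airport 2 is higher by 12056 − 9900 = 2156 ft.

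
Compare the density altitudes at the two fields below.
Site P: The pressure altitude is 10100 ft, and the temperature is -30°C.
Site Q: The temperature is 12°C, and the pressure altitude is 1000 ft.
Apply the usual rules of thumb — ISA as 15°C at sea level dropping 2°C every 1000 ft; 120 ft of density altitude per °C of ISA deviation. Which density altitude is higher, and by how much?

Site P by 6244 ft

Site P: ISA temp = -5.2°C, deviation -24.8°C, DA = 10100 + 120 × (-24.8) = 7124 ft.
Site Q: ISA temp = 13°C, deviation -1°C, DA = 1000 + 120 × (-1) = 880 ft.
Site P is higher by 7124 − 880 = 6244 ft.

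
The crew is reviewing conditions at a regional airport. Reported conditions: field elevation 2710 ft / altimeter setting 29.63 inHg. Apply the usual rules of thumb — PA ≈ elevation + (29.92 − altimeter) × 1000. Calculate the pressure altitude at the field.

Pressure correction = (29.92 − 29.63) × 1000 = +290 ft.
Pressure altitude = 2710 + (+290) = 3000 ft.

3000 ft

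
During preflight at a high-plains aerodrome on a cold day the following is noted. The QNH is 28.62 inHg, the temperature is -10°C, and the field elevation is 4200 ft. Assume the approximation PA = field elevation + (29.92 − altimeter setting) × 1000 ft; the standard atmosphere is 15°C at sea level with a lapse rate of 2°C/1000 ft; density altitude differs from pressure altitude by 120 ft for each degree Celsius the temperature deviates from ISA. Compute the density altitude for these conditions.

Pressure altitude = 4200 + (29.92 − 28.62) × 1000 = 4200 + (+1300) = 5500 ft.
ISA temperature at 5500 ft = 15 − 2 × (5500/1000) = 4°C.
ISA deviation = -10 − 4 = -14°C.
Density altitude = 5500 + 120 × (-14) = 3820 ft.

3820 ft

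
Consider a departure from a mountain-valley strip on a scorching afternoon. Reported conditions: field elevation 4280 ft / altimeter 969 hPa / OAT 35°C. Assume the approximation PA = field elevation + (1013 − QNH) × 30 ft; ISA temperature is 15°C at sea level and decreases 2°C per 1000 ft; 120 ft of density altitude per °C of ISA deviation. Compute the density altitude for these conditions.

Pressure altitude = 4280 + (1013 − 969) × 30 = 4280 + (+1320) = 5600 ft.
ISA temperature at 5600 ft = 15 − 2 × (5600/1000) = 3.8°C.
ISA deviation = 35 − 3.8 = +31.2°C.
Density altitude = 5600 + 120 × (31.2) = 9344 ft.

9344 ft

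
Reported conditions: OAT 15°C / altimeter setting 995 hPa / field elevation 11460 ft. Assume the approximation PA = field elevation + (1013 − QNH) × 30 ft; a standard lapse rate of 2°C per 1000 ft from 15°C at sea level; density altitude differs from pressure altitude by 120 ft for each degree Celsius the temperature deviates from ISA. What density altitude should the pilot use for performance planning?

14880 ft

Pressure altitude = 11460 + (1013 − 995) × 30 = 11460 + (+540) = 12000 ft.
ISA temperature at 12000 ft = 15 − 2 × (12000/1000) = -9°C.
ISA deviation = 15 − (-9) = +24°C.
Density altitude = 12000 + 120 × (24) = 14880 ft.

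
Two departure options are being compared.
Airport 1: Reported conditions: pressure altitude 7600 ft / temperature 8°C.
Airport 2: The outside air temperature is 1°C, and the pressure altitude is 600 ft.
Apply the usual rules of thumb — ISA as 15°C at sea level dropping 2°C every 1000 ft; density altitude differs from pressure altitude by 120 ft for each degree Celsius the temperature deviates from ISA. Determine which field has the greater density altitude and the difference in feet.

Airport 1 by 9520 ft

Airport 1: ISA temp = -0.2°C, deviation +8.2°C, DA = 7600 + 120 × 8.2 = 8584 ft.
Airport 2: ISA temp = 13.8°C, deviation -12.8°C, DA = 600 + 120 × (-12.8) = -936 ft.
Airport 1 is higher by 8584 − (-936) = 9520 ft.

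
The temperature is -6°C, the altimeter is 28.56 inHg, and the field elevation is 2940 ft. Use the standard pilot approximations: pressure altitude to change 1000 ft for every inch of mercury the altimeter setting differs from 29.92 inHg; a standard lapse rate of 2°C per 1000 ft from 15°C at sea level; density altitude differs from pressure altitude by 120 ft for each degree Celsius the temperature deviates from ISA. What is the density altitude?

2812 ft

Pressure altitude = 2940 + (29.92 − 28.56) × 1000 = 2940 + (+1360) = 4300 ft.
ISA temperature at 4300 ft = 15 − 2 × (4300/1000) = 6.4°C.
ISA deviation = -6 − 6.4 = -12.4°C.
Density altitude = 4300 + 120 × (-12.4) = 2812 ft.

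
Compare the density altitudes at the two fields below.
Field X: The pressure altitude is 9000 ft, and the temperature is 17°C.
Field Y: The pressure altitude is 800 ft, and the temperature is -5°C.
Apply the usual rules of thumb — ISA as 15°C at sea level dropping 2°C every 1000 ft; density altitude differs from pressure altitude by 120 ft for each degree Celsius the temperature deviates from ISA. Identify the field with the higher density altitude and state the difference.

Field X by 12808 ft

Field X: ISA temp = -3°C, deviation +20°C, DA = 9000 + 120 × 20 = 11400 ft.
Field Y: ISA temp = 13.4°C, deviation -18.4°C, DA = 800 + 120 × (-18.4) = -1408 ft.
Field X is higher by 11400 − (-1408) = 12808 ft.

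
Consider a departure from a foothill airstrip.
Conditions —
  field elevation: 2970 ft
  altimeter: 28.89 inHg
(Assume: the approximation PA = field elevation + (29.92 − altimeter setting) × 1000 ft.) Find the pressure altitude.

4000 ft

Pressure correction = (29.92 − 28.89) × 1000 = +1030 ft.
Pressure altitude = 2970 + (+1030) = 4000 ft.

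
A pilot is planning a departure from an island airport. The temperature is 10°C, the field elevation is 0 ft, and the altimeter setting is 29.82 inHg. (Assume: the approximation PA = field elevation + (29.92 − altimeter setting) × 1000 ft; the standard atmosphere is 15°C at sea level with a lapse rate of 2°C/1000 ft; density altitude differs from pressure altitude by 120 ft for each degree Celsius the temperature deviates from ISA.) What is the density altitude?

Pressure altitude = 0 + (29.92 − 29.82) × 1000 = 0 + (+100) = 100 ft.
ISA temperature at 100 ft = 15 − 2 × (100/1000) = 14.8°C.
ISA deviation = 10 − 14.8 = -4.8°C.
Density altitude = 100 + 120 × (-4.8) = -476 ft.

-476 ft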